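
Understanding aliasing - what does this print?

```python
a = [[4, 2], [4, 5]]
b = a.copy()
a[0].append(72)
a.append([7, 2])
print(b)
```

Key concept: shallow copy with nested lists.
Step by step:
`a = [[4, 2], [4, 5]]` → a = [[4, 2], [4, 5]]
`b = a.copy()` → b = [[4, 2], [4, 5]]
`a[0].append(72)` → a = [[4, 2, 72], [4, 5]]; b = [[4, 2, 72], [4, 5]]
`a.append([7, 2])` → a = [[4, 2, 72], [4, 5], [7, 2]]
`print(b)` → prints [[4, 2, 72], [4, 5]]

Answer: [[4, 2, 72], [4, 5]]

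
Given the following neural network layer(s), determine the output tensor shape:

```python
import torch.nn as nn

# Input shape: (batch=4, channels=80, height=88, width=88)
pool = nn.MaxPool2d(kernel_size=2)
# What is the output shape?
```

Input: (4, 80, 88, 88) -> Output: (4, 80, 44, 44)

Answer: (4, 80, 44, 44)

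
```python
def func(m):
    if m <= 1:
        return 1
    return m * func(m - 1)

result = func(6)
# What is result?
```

func(6) = 6 * 5 * 4 * 3 * 2 * 1 = 720

Answer: 720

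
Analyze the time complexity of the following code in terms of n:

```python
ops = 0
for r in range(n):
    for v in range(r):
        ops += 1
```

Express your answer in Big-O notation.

Each loop level contributes: n × n. Multiplying the contributions gives O(n^2).

Answer: O(n^2)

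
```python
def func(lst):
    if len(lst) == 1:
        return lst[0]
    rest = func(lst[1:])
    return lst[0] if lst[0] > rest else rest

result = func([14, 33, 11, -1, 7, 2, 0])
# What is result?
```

Recursive max over [14, 33, 11, -1, 7, 2, 0] = 33

Answer: 33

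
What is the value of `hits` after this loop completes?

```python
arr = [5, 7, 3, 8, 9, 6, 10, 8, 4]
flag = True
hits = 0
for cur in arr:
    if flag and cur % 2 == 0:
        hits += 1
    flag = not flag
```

Count even values at even positions
`hits` takes the values: 0 → 1 → 2

Answer: 2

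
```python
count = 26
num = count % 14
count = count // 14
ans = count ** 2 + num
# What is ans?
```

Trace:
`count = 26` → count = 26
`num = count % 14` → num = 12
`count = count // 14` → count = 1
`ans = count ** 2 + num` → ans = 13
So ans = 13

Answer: 13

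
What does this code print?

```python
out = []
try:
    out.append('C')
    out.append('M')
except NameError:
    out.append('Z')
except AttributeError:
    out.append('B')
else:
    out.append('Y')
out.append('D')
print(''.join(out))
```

Execution trace: 'C' (try body) → 'M' (try body, no exception) → 'Y' (else) → 'D' (after the try/except). Output: CMYD

Answer: CMYD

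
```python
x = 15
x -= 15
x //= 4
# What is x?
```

Trace:
`x = 15` → x = 15
`x -= 15` → x = 0
`x //= 4` → x = 0
So x = 0

Answer: 0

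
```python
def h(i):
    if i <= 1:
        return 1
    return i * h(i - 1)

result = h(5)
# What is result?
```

h(5) = 5 * 4 * 3 * 2 * 1 = 120

Answer: 120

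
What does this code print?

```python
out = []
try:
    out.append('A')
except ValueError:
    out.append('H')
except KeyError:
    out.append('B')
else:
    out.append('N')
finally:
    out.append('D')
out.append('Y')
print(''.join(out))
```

Execution trace: 'A' (try body, no exception) → 'N' (else) → 'D' (finally) → 'Y' (after the try/except). Output: ANDY

Answer: ANDY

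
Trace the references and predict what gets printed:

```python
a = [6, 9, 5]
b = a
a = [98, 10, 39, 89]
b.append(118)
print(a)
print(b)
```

Key concept: rebinding vs mutation: a is rebound to a new list, b still points at the original.
Step by step:
`a = [6, 9, 5]` → a = [6, 9, 5]
`b = a` → b = [6, 9, 5] (same object as a)
`a = [98, 10, 39, 89]` → a = [98, 10, 39, 89]
`b.append(118)` → b = [6, 9, 5, 118]
`print(a)` → prints [98, 10, 39, 89]
`print(b)` → prints [6, 9, 5, 118]

Answer:
[98, 10, 39, 89]
[6, 9, 5, 118]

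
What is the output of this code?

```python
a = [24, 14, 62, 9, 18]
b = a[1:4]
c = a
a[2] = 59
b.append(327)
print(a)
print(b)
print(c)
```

Key concept: slice vs alias.
Step by step:
`a = [24, 14, 62, 9, 18]` → a = [24, 14, 62, 9, 18]
`b = a[1:4]` → b = [14, 62, 9]
`c = a` → c = [24, 14, 62, 9, 18] (same object as a)
`a[2] = 59` → a = [24, 14, 59, 9, 18] (same object as c); c = [24, 14, 59, 9, 18] (same object as a)
`b.append(327)` → b = [14, 62, 9, 327]
`print(a)` → prints [24, 14, 59, 9, 18]
`print(b)` → prints [14, 62, 9, 327]
`print(c)` → prints [24, 14, 59, 9, 18]

Answer:
[24, 14, 59, 9, 18]
[14, 62, 9, 327]
[24, 14, 59, 9, 18]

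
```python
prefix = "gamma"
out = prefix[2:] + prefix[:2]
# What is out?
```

Trace:
`prefix = "gamma"` → prefix = 'gamma'
`out = prefix[2:] + prefix[:2]` → out = 'mmaga'
So out = 'mmaga'

Answer: 'mmaga'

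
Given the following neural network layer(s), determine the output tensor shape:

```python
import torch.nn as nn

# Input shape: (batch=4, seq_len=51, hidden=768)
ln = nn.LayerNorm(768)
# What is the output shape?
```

Input: (4, 51, 768) -> Output: (4, 51, 768)

Answer: (4, 51, 768)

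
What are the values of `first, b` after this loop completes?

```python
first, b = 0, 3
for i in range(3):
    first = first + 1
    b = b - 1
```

first goes 0→3, b goes 3→0
`first, b` takes the values: (0, 3) → (1, 3) → (1, 2) → (2, 2) → (2, 1) → (3, 1) → (3, 0)

Answer: 3, 0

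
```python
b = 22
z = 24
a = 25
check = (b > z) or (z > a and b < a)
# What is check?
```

Trace:
`b = 22` → b = 22
`z = 24` → z = 24
`a = 25` → a = 25
`check = (b > z) or (z > a and b < a)` → check = False
So check = False

Answer: False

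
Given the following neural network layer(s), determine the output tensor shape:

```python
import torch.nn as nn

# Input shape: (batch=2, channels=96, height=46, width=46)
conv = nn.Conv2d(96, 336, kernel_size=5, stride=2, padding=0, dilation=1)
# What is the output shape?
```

Input: (2, 96, 46, 46) -> Output: (2, 336, 21, 21)

Answer: (2, 336, 21, 21)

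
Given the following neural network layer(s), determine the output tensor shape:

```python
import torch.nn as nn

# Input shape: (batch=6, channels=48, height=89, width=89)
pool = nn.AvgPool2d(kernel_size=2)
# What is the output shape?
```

Input: (6, 48, 89, 89) -> Output: (6, 48, 44, 44)

Answer: (6, 48, 44, 44)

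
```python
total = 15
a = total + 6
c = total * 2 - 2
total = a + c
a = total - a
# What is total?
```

Trace:
`total = 15` → total = 15
`a = total + 6` → a = 21
`c = total * 2 - 2` → c = 28
`total = a + c` → total = 49
`a = total - a` → a = 28
So total = 49

Answer: 49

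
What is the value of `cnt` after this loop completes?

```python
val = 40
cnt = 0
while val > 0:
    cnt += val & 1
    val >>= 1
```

Count set bits in 40 (binary: 0b101000)
`cnt` takes the values: 0 → 1 → 2

Answer: 2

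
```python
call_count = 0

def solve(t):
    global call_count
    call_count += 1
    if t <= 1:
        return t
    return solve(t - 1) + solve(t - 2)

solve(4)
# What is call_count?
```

Calls(t) = 1 + Calls(t-1) + Calls(t-2); Calls(0)=Calls(1)=1. For t=4 this gives 9.

Answer: 9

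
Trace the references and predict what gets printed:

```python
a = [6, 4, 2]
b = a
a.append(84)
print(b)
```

Key concept: basic list aliasing.
Step by step:
`a = [6, 4, 2]` → a = [6, 4, 2]
`b = a` → b = [6, 4, 2] (same object as a)
`a.append(84)` → a = [6, 4, 2, 84] (same object as b); b = [6, 4, 2, 84] (same object as a)
`print(b)` → prints [6, 4, 2, 84]

Answer: [6, 4, 2, 84]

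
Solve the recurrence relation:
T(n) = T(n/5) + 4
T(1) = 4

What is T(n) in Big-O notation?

Each step divides n by 5 and adds 4. After log_5(n) steps we reach T(1)=4. So T(n) = 4·log_5(n) + 4 = O(log n).

Answer: O(log n)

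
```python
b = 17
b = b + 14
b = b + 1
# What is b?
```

Trace:
`b = 17` → b = 17
`b = b + 14` → b = 31
`b = b + 1` → b = 32
So b = 32

Answer: 32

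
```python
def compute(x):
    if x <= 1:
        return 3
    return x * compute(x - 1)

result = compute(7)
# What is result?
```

compute(7) = 7 * 6 * 5 * 4 * 3 * 2 * 3 = 15120

Answer: 15120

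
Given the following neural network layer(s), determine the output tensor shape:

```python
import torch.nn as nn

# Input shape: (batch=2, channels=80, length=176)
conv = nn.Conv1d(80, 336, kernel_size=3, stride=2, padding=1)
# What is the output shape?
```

Input: (2, 80, 176) -> Output: (2, 336, 88)

Answer: (2, 336, 88)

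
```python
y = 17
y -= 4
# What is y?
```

Trace:
`y = 17` → y = 17
`y -= 4` → y = 13
So y = 13

Answer: 13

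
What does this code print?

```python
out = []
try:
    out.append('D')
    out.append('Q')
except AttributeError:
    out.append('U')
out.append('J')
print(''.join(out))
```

Execution trace: 'D' (try body) → 'Q' (try body, no exception) → 'J' (after the try/except). Output: DQJ

Answer: DQJ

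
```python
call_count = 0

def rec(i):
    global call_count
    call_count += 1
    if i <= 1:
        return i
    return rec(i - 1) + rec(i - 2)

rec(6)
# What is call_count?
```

Calls(i) = 1 + Calls(i-1) + Calls(i-2); Calls(0)=Calls(1)=1. For i=6 this gives 25.

Answer: 25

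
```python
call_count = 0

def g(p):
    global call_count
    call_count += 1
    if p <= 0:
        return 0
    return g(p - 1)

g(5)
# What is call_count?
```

Linear recursion stepping by 1: 6 calls from p=5 down to ≤0.

Answer: 6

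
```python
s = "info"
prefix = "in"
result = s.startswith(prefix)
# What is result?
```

Trace:
`s = "info"` → s = 'info'
`prefix = "in"` → prefix = 'in'
`result = s.startswith(prefix)` → result = True
So result = True

Answer: True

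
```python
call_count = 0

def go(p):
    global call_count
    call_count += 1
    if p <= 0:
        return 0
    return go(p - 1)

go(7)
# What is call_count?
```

Linear recursion stepping by 1: 8 calls from p=7 down to ≤0.

Answer: 8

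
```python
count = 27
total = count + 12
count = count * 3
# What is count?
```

Trace:
`count = 27` → count = 27
`total = count + 12` → total = 39
`count = count * 3` → count = 81
So count = 81

Answer: 81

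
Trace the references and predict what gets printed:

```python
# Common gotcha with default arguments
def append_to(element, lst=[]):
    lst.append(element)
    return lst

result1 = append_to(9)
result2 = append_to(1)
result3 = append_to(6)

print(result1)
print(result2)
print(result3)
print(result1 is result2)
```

Key concept: mutable default argument gotcha.
Step by step:
`result1 = append_to(9)` → result1 = [9]
`result2 = append_to(1)` → result1 = [9, 1] (same object as result2); result2 = [9, 1] (same object as result1)
`result3 = append_to(6)` → result1 = [9, 1, 6] (same object as result2, result3); result2 = [9, 1, 6] (same object as result1, result3); result3 = [9, 1, 6] (same object as result1, result2)
`print(result1)` → prints [9, 1, 6]
`print(result2)` → prints [9, 1, 6]
`print(result3)` → prints [9, 1, 6]
`print(result1 is result2)` → prints True

Answer:
[9, 1, 6]
[9, 1, 6]
[9, 1, 6]
True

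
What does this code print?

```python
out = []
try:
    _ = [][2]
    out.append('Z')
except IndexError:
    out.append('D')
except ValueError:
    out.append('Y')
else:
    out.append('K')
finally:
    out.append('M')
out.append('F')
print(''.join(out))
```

Execution trace: 'D' (except IndexError) → 'M' (finally) → 'F' (after the try/except). Output: DMF

Answer: DMF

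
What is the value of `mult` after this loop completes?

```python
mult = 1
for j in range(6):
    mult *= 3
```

3^6 = 729
`mult` takes the values: 1 → 3 → 9 → 27 → 81 → 243 → 729

Answer: 729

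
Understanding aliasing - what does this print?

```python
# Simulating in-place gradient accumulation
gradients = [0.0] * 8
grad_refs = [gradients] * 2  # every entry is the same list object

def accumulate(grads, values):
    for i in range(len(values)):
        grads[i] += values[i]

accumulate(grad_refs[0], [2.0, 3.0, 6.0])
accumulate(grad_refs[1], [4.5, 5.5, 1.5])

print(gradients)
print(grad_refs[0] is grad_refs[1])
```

Key concept: gradient accumulation aliasing.
Step by step:
`gradients = [0.0] * 8` → gradients = [0.0, 0.0, 0.0, 0.0, 0.0, 0.0, 0.0, 0.0]
`grad_refs = [gradients] * 2` → grad_refs = [[0.0, 0.0, 0.0, 0.0, 0.0, 0.0, 0.0, 0.0], [0.0, 0.0, 0.0, 0.0, 0.0, 0.0, 0.0, 0.0]]
`accumulate(grad_refs[0], [2.0, 3.0, 6.0])` → gradients = [2.0, 3.0, 6.0, 0.0, 0.0, 0.0, 0.0, 0.0]; grad_refs = [[2.0, 3.0, 6.0, 0.0, 0.0, 0.0, 0.0, 0.0], [2.0, 3.0, 6.0, 0.0, 0.0, 0.0, 0.0, 0.0]]
`accumulate(grad_refs[1], [4.5, 5.5, 1.5])` → gradients = [6.5, 8.5, 7.5, 0.0, 0.0, 0.0, 0.0, 0.0]; grad_refs = [[6.5, 8.5, 7.5, 0.0, 0.0, 0.0, 0.0, 0.0], [6.5, 8.5, 7.5, 0.0, 0.0, 0.0, 0.0, 0.0]]
`print(gradients)` → prints [6.5, 8.5, 7.5, 0.0, 0.0, 0.0, 0.0, 0.0]
`print(grad_refs[0] is grad_refs[1])` → prints True

Answer:
[6.5, 8.5, 7.5, 0.0, 0.0, 0.0, 0.0, 0.0]
True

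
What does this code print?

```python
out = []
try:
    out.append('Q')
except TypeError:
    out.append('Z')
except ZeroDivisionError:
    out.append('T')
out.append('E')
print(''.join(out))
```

Execution trace: 'Q' (try body, no exception) → 'E' (after the try/except). Output: QE

Answer: QE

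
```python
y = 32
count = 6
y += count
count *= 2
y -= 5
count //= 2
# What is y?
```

Trace:
`y = 32` → y = 32
`count = 6` → count = 6
`y += count` → y = 38
`count *= 2` → count = 12
`y -= 5` → y = 33
`count //= 2` → count = 6
So y = 33

Answer: 33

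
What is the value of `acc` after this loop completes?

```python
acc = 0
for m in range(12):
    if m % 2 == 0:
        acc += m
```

Sum of even numbers 0 to 11
`acc` takes the values: 0 → 2 → 6 → 12 → 20 → 30

Answer: 30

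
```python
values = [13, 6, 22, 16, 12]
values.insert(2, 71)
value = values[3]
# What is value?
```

Trace:
`values = [13, 6, 22, 16, 12]` → values = [13, 6, 22, 16, 12]
`values.insert(2, 71)` → values = [13, 6, 71, 22, 16, 12]
`value = values[3]` → value = 22
So value = 22

Answer: 22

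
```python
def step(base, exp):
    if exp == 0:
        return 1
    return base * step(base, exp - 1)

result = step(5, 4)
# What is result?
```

step(5, 4) = 5 * 5 * 5 * 5 = 625

Answer: 625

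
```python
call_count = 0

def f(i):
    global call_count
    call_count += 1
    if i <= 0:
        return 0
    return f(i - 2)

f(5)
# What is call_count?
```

Linear recursion stepping by 2: 4 calls from i=5 down to ≤0.

Answer: 4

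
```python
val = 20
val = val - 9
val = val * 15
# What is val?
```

Trace:
`val = 20` → val = 20
`val = val - 9` → val = 11
`val = val * 15` → val = 165
So val = 165

Answer: 165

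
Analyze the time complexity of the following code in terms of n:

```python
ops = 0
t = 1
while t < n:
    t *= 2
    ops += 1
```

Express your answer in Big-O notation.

Each loop level contributes: log n. Multiplying the contributions gives O(log n).

Answer: O(log n)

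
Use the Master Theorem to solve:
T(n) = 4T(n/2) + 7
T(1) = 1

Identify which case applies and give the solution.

a=4, b=2, f(n)=7. log_2(4) = 2. Since c=0 < 2, Case 1 applies: T(n) = Θ(n^log_b(a)) = O(n^2).

Answer: O(n^2) - Case 1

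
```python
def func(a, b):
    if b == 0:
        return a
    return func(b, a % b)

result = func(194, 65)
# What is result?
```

func(194, 65) -> func(65, 64) -> func(64, 1) -> func(1, 0) -> 1

Answer: 1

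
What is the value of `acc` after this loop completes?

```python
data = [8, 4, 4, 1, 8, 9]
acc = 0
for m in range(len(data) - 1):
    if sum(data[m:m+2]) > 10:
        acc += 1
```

Count windows with sum > 10
`acc` takes the values: 0 → 1 → 2

Answer: 2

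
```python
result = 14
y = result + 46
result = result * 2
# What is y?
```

Trace:
`result = 14` → result = 14
`y = result + 46` → y = 60
`result = result * 2` → result = 28
So y = 60

Answer: 60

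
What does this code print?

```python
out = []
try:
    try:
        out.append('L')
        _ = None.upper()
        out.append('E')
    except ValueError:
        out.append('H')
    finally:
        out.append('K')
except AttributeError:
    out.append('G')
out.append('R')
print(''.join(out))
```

Execution trace: 'L' (inner try body) → 'K' (inner finally) → 'G' (outer except AttributeError) → 'R' (after the try/except). Output: LKGR

Answer: LKGR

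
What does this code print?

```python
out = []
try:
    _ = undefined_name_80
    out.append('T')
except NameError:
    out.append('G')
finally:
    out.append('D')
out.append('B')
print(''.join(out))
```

Execution trace: 'G' (except NameError) → 'D' (finally) → 'B' (after the try/except). Output: GDB

Answer: GDB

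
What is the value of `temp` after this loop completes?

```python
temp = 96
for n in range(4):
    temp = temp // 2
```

Halve 4 times: 96 // 2^4 = 6
`temp` takes the values: 96 → 48 → 24 → 12 → 6

Answer: 6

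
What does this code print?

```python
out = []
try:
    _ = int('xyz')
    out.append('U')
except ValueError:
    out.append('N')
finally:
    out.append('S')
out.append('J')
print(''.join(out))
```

Execution trace: 'N' (except ValueError) → 'S' (finally) → 'J' (after the try/except). Output: NSJ

Answer: NSJ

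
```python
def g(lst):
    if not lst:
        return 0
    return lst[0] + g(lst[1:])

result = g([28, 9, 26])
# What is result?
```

28 + 9 + 26 + 0 = 63

Answer: 63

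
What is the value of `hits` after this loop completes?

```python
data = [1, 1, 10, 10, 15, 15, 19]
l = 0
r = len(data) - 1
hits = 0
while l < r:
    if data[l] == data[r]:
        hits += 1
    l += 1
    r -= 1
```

Count matching pairs from ends
`hits` takes the values: 0

Answer: 0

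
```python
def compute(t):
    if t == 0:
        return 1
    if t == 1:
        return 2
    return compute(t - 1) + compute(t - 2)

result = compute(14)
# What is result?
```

Build up from base cases: compute(0)=1, compute(1)=2, compute(2)=3, compute(3)=5, compute(4)=8, compute(5)=13, compute(6)=21, ..., compute(14)=987

Answer: 987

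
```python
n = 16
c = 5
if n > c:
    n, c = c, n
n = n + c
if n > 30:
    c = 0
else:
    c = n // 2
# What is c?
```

Trace:
`n = 16` → n = 16
`c = 5` → c = 5
`if n > c: ...` → n > c is True → n = 5; c = 16
`n = n + c` → n = 21
`if n > 30: ...` → n > 30 is False, take else branch → c = 10
So c = 10

Answer: 10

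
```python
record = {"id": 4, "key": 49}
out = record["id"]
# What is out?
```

Trace:
`record = {"id": 4, "key": 49}` → record = {'id': 4, 'key': 49}
`out = record["id"]` → out = 4
So out = 4

Answer: 4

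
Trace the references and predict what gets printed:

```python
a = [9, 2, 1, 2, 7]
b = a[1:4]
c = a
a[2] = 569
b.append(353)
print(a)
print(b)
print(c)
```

Key concept: slice vs alias.
Step by step:
`a = [9, 2, 1, 2, 7]` → a = [9, 2, 1, 2, 7]
`b = a[1:4]` → b = [2, 1, 2]
`c = a` → c = [9, 2, 1, 2, 7] (same object as a)
`a[2] = 569` → a = [9, 2, 569, 2, 7] (same object as c); c = [9, 2, 569, 2, 7] (same object as a)
`b.append(353)` → b = [2, 1, 2, 353]
`print(a)` → prints [9, 2, 569, 2, 7]
`print(b)` → prints [2, 1, 2, 353]
`print(c)` → prints [9, 2, 569, 2, 7]

Answer:
[9, 2, 569, 2, 7]
[2, 1, 2, 353]
[9, 2, 569, 2, 7]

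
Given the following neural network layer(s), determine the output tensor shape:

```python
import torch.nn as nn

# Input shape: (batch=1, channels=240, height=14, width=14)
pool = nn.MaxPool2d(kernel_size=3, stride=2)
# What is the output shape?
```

Input: (1, 240, 14, 14) -> Output: (1, 240, 6, 6)

Answer: (1, 240, 6, 6)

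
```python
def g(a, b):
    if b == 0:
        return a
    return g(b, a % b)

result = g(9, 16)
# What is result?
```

g(9, 16) -> g(16, 9) -> g(9, 7) -> g(7, 2) -> g(2, 1) -> g(1, 0) -> 1

Answer: 1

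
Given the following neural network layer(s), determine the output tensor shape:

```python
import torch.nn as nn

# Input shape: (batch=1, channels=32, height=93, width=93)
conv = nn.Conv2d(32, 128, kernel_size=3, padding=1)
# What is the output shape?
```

Input: (1, 32, 93, 93) -> Output: (1, 128, 93, 93)

Answer: (1, 128, 93, 93)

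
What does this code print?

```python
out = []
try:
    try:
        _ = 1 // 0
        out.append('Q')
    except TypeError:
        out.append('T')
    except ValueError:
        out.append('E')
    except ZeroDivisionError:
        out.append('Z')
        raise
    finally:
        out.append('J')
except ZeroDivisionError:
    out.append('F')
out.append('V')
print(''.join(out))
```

Execution trace: 'Z' (inner except ZeroDivisionError) → 'J' (inner finally) → 'F' (outer except ZeroDivisionError) → 'V' (after the try/except). Output: ZJFV

Answer: ZJFV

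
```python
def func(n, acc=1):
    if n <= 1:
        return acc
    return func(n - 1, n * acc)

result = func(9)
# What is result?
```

Accumulator trace (n, acc): (9, 1) -> (8, 9) -> (7, 72) -> (6, 504) -> (5, 3024) -> (4, 15120) -> (3, 60480) -> (2, 181440) -> (1, 362880) -> return 362880

Answer: 362880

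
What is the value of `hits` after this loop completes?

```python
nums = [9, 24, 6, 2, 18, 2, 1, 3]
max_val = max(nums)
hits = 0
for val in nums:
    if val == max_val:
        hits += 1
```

Count of max value 24 in [9, 24, 6, 2, 18, 2, 1, 3]
`hits` takes the values: 0 → 1

Answer: 1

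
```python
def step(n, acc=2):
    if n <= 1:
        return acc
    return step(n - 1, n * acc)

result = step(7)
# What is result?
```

Accumulator trace (n, acc): (7, 2) -> (6, 14) -> (5, 84) -> (4, 420) -> (3, 1680) -> (2, 5040) -> (1, 10080) -> return 10080

Answer: 10080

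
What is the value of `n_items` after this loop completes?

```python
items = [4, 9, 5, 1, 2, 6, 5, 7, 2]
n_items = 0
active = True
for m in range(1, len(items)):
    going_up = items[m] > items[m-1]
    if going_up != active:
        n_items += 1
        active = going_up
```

Count direction changes in [4, 9, 5, 1, 2, 6, 5, 7, 2]
`n_items` takes the values: 0 → 1 → 2 → 3 → 4 → 5

Answer: 5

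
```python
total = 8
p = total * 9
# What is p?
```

Trace:
`total = 8` → total = 8
`p = total * 9` → p = 72
So p = 72

Answer: 72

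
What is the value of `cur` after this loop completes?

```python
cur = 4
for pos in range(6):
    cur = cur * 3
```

Multiply by 3, 6 times: 4 * 3^6 = 2916
`cur` takes the values: 4 → 12 → 36 → 108 → 324 → 972 → 2916

Answer: 2916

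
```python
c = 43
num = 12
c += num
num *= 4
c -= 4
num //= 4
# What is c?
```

Trace:
`c = 43` → c = 43
`num = 12` → num = 12
`c += num` → c = 55
`num *= 4` → num = 48
`c -= 4` → c = 51
`num //= 4` → num = 12
So c = 51

Answer: 51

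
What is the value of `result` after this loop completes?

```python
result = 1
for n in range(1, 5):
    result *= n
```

4! = 24
`result` takes the values: 1 → 2 → 6 → 24

Answer: 24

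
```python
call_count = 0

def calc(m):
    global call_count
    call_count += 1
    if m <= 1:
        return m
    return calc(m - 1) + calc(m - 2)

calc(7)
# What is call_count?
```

Calls(m) = 1 + Calls(m-1) + Calls(m-2); Calls(0)=Calls(1)=1. For m=7 this gives 41.

Answer: 41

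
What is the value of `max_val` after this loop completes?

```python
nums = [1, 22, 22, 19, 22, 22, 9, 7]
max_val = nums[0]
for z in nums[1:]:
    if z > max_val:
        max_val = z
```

Maximum of [1, 22, 22, 19, 22, 22, 9, 7]
`max_val` takes the values: 1 → 22

Answer: 22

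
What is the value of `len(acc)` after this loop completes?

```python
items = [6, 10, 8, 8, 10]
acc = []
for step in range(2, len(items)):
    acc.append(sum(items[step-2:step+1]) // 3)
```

Number of 3-element averages
`acc` takes the values: [] → [8] → [8, 8] → [8, 8, 8]
So `len(acc)` = 3

Answer: 3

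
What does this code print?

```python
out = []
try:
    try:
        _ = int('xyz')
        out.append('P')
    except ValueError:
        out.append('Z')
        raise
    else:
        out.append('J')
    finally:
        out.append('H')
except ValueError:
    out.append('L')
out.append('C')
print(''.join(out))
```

Execution trace: 'Z' (inner except ValueError) → 'H' (inner finally) → 'L' (outer except ValueError) → 'C' (after the try/except). Output: ZHLC

Answer: ZHLC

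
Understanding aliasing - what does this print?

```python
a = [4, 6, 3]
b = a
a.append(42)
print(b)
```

Key concept: basic list aliasing.
Step by step:
`a = [4, 6, 3]` → a = [4, 6, 3]
`b = a` → b = [4, 6, 3] (same object as a)
`a.append(42)` → a = [4, 6, 3, 42] (same object as b); b = [4, 6, 3, 42] (same object as a)
`print(b)` → prints [4, 6, 3, 42]

Answer: [4, 6, 3, 42]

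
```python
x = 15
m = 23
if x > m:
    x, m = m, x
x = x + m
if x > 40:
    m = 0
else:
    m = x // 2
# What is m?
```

Trace:
`x = 15` → x = 15
`m = 23` → m = 23
`if x > m: ...` → x > m is False → no variable changes
`x = x + m` → x = 38
`if x > 40: ...` → x > 40 is False, take else branch → m = 19
So m = 19

Answer: 19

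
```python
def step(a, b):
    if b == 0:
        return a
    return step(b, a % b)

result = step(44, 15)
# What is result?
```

step(44, 15) -> step(15, 14) -> step(14, 1) -> step(1, 0) -> 1

Answer: 1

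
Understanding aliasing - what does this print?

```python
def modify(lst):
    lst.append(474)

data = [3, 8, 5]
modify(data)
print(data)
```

Key concept: function modifies passed list.
Step by step:
`data = [3, 8, 5]` → data = [3, 8, 5]
`modify(data)` → data = [3, 8, 5, 474]
`print(data)` → prints [3, 8, 5, 474]

Answer: [3, 8, 5, 474]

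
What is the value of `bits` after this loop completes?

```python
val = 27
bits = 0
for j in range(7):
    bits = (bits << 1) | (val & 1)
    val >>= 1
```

Reverse lowest 7 bits of 27
`bits` takes the values: 0 → 1 → 3 → 6 → 13 → 27 → 54 → 108

Answer: 108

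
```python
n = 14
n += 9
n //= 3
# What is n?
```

Trace:
`n = 14` → n = 14
`n += 9` → n = 23
`n //= 3` → n = 7
So n = 7

Answer: 7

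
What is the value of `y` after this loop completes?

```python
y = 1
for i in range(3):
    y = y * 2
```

Multiply by 2, 3 times: 1 * 2^3 = 8
`y` takes the values: 1 → 2 → 4 → 8

Answer: 8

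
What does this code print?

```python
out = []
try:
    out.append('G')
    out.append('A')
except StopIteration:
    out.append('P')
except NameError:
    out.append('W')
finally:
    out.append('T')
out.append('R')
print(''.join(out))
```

Execution trace: 'G' (try body) → 'A' (try body, no exception) → 'T' (finally) → 'R' (after the try/except). Output: GATR

Answer: GATR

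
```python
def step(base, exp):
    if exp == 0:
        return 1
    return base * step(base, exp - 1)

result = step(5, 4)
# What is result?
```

step(5, 4) = 5 * 5 * 5 * 5 = 625

Answer: 625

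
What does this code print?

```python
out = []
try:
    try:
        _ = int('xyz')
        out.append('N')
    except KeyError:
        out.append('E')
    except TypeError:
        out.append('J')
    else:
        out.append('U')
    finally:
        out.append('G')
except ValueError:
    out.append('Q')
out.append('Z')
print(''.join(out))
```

Execution trace: 'G' (finally) → 'Q' (outer except ValueError) → 'Z' (after the try/except). Output: GQZ

Answer: GQZ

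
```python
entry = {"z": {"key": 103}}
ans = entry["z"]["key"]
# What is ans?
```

Trace:
`entry = {"z": {"key": 103}}` → entry = {'z': {'key': 103}}
`ans = entry["z"]["key"]` → ans = 103
So ans = 103

Answer: 103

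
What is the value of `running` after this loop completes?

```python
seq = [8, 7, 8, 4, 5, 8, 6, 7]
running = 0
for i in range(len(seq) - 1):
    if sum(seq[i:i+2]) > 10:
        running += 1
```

Count windows with sum > 10
`running` takes the values: 0 → 1 → 2 → 3 → 4 → 5 → 6

Answer: 6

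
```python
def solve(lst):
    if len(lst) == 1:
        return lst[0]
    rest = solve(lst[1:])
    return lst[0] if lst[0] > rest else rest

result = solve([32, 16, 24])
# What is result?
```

Recursive max over [32, 16, 24] = 32

Answer: 32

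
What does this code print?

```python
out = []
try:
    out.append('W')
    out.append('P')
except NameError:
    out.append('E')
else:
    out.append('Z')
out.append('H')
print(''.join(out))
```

Execution trace: 'W' (try body) → 'P' (try body, no exception) → 'Z' (else) → 'H' (after the try/except). Output: WPZH

Answer: WPZH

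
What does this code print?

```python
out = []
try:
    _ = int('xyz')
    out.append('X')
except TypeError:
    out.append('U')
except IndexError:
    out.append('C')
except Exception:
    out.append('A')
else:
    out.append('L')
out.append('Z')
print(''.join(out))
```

Execution trace: 'A' (except Exception) → 'Z' (after the try/except). Output: AZ

Answer: AZ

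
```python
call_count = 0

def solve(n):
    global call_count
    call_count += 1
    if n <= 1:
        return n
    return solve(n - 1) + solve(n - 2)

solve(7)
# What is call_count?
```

Calls(n) = 1 + Calls(n-1) + Calls(n-2); Calls(0)=Calls(1)=1. For n=7 this gives 41.

Answer: 41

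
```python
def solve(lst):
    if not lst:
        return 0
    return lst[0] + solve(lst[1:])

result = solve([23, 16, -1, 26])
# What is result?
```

23 + 16 + (-1) + 26 + 0 = 64

Answer: 64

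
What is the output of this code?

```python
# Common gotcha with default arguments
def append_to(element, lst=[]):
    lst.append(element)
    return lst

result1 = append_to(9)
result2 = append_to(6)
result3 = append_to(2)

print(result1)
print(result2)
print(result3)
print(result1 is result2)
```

Key concept: mutable default argument gotcha.
Step by step:
`result1 = append_to(9)` → result1 = [9]
`result2 = append_to(6)` → result1 = [9, 6] (same object as result2); result2 = [9, 6] (same object as result1)
`result3 = append_to(2)` → result1 = [9, 6, 2] (same object as result2, result3); result2 = [9, 6, 2] (same object as result1, result3); result3 = [9, 6, 2] (same object as result1, result2)
`print(result1)` → prints [9, 6, 2]
`print(result2)` → prints [9, 6, 2]
`print(result3)` → prints [9, 6, 2]
`print(result1 is result2)` → prints True

Answer:
[9, 6, 2]
[9, 6, 2]
[9, 6, 2]
True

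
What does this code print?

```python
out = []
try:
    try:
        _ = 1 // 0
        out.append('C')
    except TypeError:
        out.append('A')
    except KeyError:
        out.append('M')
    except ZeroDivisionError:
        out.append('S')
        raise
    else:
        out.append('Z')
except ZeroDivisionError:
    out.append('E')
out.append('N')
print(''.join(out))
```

Execution trace: 'S' (inner except ZeroDivisionError) → 'E' (outer except ZeroDivisionError) → 'N' (after the try/except). Output: SEN

Answer: SEN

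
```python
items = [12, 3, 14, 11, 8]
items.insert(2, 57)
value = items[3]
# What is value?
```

Trace:
`items = [12, 3, 14, 11, 8]` → items = [12, 3, 14, 11, 8]
`items.insert(2, 57)` → items = [12, 3, 57, 14, 11, 8]
`value = items[3]` → value = 14
So value = 14

Answer: 14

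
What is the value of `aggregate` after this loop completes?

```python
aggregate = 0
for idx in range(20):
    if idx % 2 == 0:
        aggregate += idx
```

Sum of even numbers 0 to 19
`aggregate` takes the values: 0 → 2 → 6 → 12 → 20 → 30 → 42 → 56 → 72 → 90

Answer: 90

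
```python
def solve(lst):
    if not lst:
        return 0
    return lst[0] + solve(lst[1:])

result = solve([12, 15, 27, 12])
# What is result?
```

12 + 15 + 27 + 12 + 0 = 66

Answer: 66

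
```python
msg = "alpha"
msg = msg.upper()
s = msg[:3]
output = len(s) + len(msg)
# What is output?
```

Trace:
`msg = "alpha"` → msg = 'alpha'
`msg = msg.upper()` → msg = 'ALPHA'
`s = msg[:3]` → s = 'ALP'
`output = len(s) + len(msg)` → output = 8
So output = 8

Answer: 8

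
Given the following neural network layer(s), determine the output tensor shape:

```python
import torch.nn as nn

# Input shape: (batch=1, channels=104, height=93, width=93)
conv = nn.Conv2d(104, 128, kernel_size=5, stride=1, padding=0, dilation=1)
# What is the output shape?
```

Input: (1, 104, 93, 93) -> Output: (1, 128, 89, 89)

Answer: (1, 128, 89, 89)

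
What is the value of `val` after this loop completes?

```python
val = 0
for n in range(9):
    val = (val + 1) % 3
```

Increment mod 3, 9 times = 0
`val` takes the values: 0 → 1 → 2 → 0 → 1 → 2 → 0 → 1 → 2 → 0

Answer: 0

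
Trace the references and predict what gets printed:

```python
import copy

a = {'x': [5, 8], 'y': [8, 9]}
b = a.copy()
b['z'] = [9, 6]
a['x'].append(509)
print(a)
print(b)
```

Key concept: shallow copy of dict with mutable values.
Step by step:
`a = {'x': [5, 8], 'y': [8, 9]}` → a = {'x': [5, 8], 'y': [8, 9]}
`b = a.copy()` → b = {'x': [5, 8], 'y': [8, 9]}
`b['z'] = [9, 6]` → b = {'x': [5, 8], 'y': [8, 9], 'z': [9, 6]}
`a['x'].append(509)` → a = {'x': [5, 8, 509], 'y': [8, 9]}; b = {'x': [5, 8, 509], 'y': [8, 9], 'z': [9, 6]}
`print(a)` → prints {'x': [5, 8, 509], 'y': [8, 9]}
`print(b)` → prints {'x': [5, 8, 509], 'y': [8, 9], 'z': [9, 6]}

Answer:
{'x': [5, 8, 509], 'y': [8, 9]}
{'x': [5, 8, 509], 'y': [8, 9], 'z': [9, 6]}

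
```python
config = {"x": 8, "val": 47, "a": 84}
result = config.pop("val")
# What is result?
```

Trace:
`config = {"x": 8, "val": 47, "a": 84}` → config = {'x': 8, 'val': 47, 'a': 84}
`result = config.pop("val")` → config = {'x': 8, 'a': 84}; result = 47
So result = 47

Answer: 47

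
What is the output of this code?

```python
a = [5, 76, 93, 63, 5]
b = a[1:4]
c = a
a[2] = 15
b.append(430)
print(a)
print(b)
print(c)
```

Key concept: slice vs alias.
Step by step:
`a = [5, 76, 93, 63, 5]` → a = [5, 76, 93, 63, 5]
`b = a[1:4]` → b = [76, 93, 63]
`c = a` → c = [5, 76, 93, 63, 5] (same object as a)
`a[2] = 15` → a = [5, 76, 15, 63, 5] (same object as c); c = [5, 76, 15, 63, 5] (same object as a)
`b.append(430)` → b = [76, 93, 63, 430]
`print(a)` → prints [5, 76, 15, 63, 5]
`print(b)` → prints [76, 93, 63, 430]
`print(c)` → prints [5, 76, 15, 63, 5]

Answer:
[5, 76, 15, 63, 5]
[76, 93, 63, 430]
[5, 76, 15, 63, 5]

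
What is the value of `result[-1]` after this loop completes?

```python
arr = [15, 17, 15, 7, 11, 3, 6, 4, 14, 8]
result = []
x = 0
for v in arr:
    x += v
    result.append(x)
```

Cumulative sum ends at 100
`result` takes the values: [] → [15] → [15, 32] → [15, 32, 47] → [15, 32, 47, 54] → [15, 32, 47, 54, 65] → [15, 32, 47, 54, 65, 68] → [15, 32, 47, 54, 65, 68, 74] → [15, 32, 47, 54, 65, 68, 74, 78] → [15, 32, 47, 54, 65, 68, 74, 78, 92] → [15, 32, 47, 54, 65, 68, 74, 78, 92, 100]
So `result[-1]` = 100

Answer: 100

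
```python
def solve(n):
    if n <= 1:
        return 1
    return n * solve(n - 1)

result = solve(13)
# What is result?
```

solve(13) = 13 * 12 * 11 * 10 * 9 * 8 * 7 * 6 * 5 * 4 * 3 * 2 * 1 = 6227020800

Answer: 6227020800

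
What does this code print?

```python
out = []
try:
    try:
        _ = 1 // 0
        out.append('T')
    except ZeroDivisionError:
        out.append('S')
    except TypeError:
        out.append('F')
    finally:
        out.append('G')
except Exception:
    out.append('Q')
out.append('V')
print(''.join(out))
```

Execution trace: 'S' (inner except ZeroDivisionError) → 'G' (inner finally) → 'V' (after the try/except). Output: SGV

Answer: SGV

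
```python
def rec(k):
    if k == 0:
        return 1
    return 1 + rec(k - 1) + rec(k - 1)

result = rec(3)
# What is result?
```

rec(k) = 1 + 2·rec(k-1), rec(0)=1. Closed form: (1+1)·2^3 - 1 = 15.

Answer: 15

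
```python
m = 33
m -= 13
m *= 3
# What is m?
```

Trace:
`m = 33` → m = 33
`m -= 13` → m = 20
`m *= 3` → m = 60
So m = 60

Answer: 60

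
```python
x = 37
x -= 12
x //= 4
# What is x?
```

Trace:
`x = 37` → x = 37
`x -= 12` → x = 25
`x //= 4` → x = 6
So x = 6

Answer: 6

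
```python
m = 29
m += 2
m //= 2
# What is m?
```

Trace:
`m = 29` → m = 29
`m += 2` → m = 31
`m //= 2` → m = 15
So m = 15

Answer: 15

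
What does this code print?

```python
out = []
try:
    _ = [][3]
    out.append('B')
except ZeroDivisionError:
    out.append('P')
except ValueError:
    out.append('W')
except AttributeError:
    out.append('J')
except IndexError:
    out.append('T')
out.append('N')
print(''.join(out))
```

Execution trace: 'T' (except IndexError) → 'N' (after the try/except). Output: TN

Answer: TN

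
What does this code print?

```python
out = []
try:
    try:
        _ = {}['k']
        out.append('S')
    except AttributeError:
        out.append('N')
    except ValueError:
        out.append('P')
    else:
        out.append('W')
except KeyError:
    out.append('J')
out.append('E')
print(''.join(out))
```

Execution trace: 'J' (outer except KeyError) → 'E' (after the try/except). Output: JE

Answer: JE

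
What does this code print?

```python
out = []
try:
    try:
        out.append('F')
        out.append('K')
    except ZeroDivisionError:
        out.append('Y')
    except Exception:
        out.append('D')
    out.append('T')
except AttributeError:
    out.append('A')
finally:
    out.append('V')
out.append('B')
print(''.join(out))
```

Execution trace: 'F' (inner try body) → 'K' (inner try body, no exception) → 'T' (try body, no exception) → 'V' (finally) → 'B' (after the try/except). Output: FKTVB

Answer: FKTVB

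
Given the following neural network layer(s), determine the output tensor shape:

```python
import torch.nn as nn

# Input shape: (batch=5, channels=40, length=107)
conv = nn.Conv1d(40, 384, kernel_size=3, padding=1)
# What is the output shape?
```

Input: (5, 40, 107) -> Output: (5, 384, 107)

Answer: (5, 384, 107)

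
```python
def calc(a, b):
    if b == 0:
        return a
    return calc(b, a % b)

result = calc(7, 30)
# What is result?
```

calc(7, 30) -> calc(30, 7) -> calc(7, 2) -> calc(2, 1) -> calc(1, 0) -> 1

Answer: 1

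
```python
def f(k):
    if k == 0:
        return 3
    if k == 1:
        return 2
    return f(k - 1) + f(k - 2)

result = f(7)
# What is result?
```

Build up from base cases: f(0)=3, f(1)=2, f(2)=5, f(3)=7, f(4)=12, f(5)=19, f(6)=31, ..., f(7)=50

Answer: 50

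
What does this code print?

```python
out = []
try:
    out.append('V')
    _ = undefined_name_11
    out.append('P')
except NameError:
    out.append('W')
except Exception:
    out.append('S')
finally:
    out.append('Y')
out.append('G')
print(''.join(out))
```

Execution trace: 'V' (try body) → 'W' (except NameError) → 'Y' (finally) → 'G' (after the try/except). Output: VWYG

Answer: VWYG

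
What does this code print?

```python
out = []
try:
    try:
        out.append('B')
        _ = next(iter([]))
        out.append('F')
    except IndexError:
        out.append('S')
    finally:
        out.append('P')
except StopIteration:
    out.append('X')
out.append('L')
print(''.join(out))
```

Execution trace: 'B' (try body) → 'P' (finally) → 'X' (outer except StopIteration) → 'L' (after the try/except). Output: BPXL

Answer: BPXL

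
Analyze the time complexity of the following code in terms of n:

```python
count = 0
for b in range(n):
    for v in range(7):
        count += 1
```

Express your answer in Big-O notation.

Each loop level contributes: n × 1. Multiplying the contributions gives O(n).

Answer: O(n)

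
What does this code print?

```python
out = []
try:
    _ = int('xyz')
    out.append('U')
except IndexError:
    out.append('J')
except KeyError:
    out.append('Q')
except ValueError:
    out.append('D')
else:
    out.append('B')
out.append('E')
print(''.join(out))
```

Execution trace: 'D' (except ValueError) → 'E' (after the try/except). Output: DE

Answer: DE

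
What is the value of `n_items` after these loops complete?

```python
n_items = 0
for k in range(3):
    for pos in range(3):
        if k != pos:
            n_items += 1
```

3² - 3 (exclude diagonal)
`n_items` takes the values: 0 → 1 → 2 → 3 → 4 → 5 → 6

Answer: 6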